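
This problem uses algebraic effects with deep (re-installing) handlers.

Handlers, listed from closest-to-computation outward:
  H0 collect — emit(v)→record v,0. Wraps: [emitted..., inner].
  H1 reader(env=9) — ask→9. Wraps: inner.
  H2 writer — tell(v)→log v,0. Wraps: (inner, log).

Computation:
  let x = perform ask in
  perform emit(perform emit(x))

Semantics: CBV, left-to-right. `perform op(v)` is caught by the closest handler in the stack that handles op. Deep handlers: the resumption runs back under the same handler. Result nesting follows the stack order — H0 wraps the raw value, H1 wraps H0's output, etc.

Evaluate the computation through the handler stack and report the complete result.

Working:
ask @ H1 ⇒ 9
emit(9) @ H0 ⇒ out+=9
emit(0) @ H0 ⇒ out+=0
H0 returns [9, 0, 0]
H1 returns [9, 0, 0]
H2 returns ([9, 0, 0], ())
= ([9, 0, 0], ())

Answer: ([9, 0, 0], ())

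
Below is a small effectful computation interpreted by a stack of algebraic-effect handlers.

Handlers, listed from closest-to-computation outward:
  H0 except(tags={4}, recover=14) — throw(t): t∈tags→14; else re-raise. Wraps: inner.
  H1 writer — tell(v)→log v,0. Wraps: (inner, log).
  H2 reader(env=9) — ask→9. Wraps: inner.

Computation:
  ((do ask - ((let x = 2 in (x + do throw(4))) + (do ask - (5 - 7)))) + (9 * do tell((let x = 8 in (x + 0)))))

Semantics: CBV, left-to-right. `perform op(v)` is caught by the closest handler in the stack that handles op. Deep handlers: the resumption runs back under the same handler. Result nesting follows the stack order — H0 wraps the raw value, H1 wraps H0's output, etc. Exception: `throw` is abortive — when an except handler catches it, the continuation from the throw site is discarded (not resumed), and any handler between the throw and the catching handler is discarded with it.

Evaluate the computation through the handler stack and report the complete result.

Answer: (14, ())

Evaluation trace:
ask @ H2 ⇒ 9
throw(4) @ H0 caught ⇒ 14
H1 returns (14, ())
H2 returns (14, ())
= (14, ())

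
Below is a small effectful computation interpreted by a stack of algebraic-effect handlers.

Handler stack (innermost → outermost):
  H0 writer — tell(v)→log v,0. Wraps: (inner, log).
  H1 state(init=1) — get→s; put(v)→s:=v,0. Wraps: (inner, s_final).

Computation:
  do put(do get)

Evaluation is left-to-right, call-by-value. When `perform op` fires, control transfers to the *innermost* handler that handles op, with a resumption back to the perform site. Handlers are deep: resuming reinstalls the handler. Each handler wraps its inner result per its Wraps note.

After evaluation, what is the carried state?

Answer: 1

Step-by-step:
get @ H1 ⇒ 1
put(1) @ H1 ⇒ s:=1
H0 returns (0, ())
H1 returns ((0, ()), 1)
= ((0, ()), 1)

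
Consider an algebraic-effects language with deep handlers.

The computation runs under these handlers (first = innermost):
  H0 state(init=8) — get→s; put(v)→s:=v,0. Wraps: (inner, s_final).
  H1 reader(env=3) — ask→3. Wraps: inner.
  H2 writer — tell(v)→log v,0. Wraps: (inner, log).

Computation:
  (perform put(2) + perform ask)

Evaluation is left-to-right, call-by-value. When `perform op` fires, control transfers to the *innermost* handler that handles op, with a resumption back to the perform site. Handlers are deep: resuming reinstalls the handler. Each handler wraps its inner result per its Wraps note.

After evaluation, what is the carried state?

Step-by-step:
put(2) @ H0 ⇒ s:=2
ask @ H1 ⇒ 3
H0 returns (3, 2)
H1 returns (3, 2)
H2 returns ((3, 2), ())
= ((3, 2), ())

Answer: 2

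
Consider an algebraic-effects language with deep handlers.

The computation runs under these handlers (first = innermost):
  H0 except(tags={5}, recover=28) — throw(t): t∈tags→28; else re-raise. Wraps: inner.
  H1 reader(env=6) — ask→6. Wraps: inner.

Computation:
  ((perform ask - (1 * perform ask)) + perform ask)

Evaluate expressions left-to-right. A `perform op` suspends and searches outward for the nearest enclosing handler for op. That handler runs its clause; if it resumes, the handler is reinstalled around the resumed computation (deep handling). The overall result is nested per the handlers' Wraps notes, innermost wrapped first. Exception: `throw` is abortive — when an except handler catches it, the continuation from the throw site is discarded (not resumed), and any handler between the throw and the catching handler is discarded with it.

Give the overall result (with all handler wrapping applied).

Evaluation trace:
ask @ H1 ⇒ 6
ask @ H1 ⇒ 6
ask @ H1 ⇒ 6
H0 returns 6
H1 returns 6
= 6

Answer: 6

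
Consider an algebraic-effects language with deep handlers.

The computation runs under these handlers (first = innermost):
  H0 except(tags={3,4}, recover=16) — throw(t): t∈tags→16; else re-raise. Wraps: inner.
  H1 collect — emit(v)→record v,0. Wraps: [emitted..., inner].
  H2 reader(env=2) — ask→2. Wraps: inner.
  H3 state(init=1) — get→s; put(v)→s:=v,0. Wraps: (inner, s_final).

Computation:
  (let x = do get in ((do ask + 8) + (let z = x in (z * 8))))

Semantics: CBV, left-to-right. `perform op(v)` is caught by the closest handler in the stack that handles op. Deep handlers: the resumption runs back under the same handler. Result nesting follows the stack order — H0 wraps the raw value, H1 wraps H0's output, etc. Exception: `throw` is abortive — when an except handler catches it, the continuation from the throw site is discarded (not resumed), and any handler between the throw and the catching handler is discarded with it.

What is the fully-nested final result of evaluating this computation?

Answer: ([18], 1)

Step-by-step:
get @ H3 ⇒ 1
ask @ H2 ⇒ 2
H0 returns 18
H1 returns [18]
H2 returns [18]
H3 returns ([18], 1)
= ([18], 1)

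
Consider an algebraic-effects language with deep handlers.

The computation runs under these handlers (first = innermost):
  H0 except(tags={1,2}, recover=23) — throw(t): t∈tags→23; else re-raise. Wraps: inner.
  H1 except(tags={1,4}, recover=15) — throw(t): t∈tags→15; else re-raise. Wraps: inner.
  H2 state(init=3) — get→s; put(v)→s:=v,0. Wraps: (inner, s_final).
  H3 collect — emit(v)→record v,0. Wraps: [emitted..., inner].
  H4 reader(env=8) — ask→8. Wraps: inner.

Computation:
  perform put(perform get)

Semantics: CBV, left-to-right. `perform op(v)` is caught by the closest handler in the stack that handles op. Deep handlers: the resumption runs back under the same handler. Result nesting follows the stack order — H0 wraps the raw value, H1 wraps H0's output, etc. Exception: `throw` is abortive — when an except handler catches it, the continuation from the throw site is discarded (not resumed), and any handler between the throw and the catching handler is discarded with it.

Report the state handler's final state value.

Step-by-step:
get @ H2 ⇒ 3
put(3) @ H2 ⇒ s:=3
H0 returns 0
H1 returns 0
H2 returns (0, 3)
H3 returns [(0, 3)]
H4 returns [(0, 3)]
= [(0, 3)]

Answer: 3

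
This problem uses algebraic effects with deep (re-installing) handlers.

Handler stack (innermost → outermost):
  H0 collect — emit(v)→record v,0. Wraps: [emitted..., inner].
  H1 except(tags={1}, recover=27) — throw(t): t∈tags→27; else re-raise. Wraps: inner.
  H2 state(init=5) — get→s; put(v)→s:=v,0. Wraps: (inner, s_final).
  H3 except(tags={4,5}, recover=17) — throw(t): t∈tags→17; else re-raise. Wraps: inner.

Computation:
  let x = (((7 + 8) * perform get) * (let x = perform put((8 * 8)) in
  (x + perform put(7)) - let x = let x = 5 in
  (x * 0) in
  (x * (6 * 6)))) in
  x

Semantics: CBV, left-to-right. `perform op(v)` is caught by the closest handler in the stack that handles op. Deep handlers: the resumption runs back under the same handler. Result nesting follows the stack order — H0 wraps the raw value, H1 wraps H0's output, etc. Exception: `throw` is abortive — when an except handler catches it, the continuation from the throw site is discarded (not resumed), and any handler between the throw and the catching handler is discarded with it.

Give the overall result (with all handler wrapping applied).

Answer: ([0], 7)

Step-by-step:
get @ H2 ⇒ 5
put(64) @ H2 ⇒ s:=64
put(7) @ H2 ⇒ s:=7
H0 returns [0]
H1 returns [0]
H2 returns ([0], 7)
H3 returns ([0], 7)
= ([0], 7)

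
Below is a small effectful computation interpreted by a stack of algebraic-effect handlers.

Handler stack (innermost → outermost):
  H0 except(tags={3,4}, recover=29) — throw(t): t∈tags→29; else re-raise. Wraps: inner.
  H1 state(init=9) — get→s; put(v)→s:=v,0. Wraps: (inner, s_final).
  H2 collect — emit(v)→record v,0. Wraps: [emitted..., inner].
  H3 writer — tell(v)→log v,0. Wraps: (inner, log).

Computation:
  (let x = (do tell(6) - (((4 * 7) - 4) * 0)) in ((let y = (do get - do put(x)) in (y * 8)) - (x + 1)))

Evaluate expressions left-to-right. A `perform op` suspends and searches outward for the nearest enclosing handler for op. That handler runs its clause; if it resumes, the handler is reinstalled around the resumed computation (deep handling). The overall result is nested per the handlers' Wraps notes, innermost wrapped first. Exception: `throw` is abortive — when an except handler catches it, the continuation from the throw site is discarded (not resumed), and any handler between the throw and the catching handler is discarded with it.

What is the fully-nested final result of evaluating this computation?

Working:
tell(6) @ H3 ⇒ log+=6
get @ H1 ⇒ 9
put(0) @ H1 ⇒ s:=0
H0 returns 71
H1 returns (71, 0)
H2 returns [(71, 0)]
H3 returns ([(71, 0)], (6))
= ([(71, 0)], (6))

Answer: ([(71, 0)], (6))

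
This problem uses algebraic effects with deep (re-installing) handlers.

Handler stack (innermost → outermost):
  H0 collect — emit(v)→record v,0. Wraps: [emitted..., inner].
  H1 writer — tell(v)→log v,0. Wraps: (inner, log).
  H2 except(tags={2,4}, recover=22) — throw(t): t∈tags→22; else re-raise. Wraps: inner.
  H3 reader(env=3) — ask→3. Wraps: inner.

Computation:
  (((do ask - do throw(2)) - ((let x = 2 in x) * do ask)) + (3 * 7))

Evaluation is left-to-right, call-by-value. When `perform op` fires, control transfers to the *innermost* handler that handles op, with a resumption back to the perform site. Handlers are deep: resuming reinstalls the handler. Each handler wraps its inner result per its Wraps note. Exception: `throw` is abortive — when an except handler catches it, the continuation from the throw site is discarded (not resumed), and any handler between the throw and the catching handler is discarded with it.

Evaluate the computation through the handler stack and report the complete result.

Step-by-step:
ask @ H3 ⇒ 3
throw(2) @ H2 caught ⇒ 22
H3 returns 22
= 22

Answer: 22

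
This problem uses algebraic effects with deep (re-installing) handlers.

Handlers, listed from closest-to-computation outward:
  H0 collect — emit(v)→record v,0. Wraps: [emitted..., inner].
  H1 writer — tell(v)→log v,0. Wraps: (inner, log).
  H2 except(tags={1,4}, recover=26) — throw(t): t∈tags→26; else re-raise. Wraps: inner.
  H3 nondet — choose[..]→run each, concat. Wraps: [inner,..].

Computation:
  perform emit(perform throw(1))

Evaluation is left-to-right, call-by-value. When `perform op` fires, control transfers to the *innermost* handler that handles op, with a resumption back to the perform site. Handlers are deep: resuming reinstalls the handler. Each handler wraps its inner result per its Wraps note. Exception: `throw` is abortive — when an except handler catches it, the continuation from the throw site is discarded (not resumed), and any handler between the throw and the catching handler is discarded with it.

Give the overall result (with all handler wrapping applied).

Answer: [26]

Step-by-step:
throw(1) @ H2 caught ⇒ 26
H3 returns [26]
= [26]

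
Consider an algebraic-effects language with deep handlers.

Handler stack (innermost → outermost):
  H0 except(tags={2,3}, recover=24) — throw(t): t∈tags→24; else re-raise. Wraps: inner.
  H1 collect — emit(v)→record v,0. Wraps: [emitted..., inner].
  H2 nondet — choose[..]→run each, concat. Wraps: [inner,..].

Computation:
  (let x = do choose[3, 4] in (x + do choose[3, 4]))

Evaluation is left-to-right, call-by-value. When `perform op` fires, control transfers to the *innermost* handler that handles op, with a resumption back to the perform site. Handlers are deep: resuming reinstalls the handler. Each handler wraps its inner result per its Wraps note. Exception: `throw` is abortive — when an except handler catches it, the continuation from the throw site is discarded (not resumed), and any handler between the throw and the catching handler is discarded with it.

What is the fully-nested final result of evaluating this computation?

Working:
choose[3, 4] @ H2
  branch[0] choose=3:
    choose[3, 4] @ H2
      branch[0] choose=3:
        H0 returns 6
        H1 returns [6]
        H2 returns [[6]]
      branch[1] choose=4:
        H0 returns 7
        H1 returns [7]
        H2 returns [[7]]
  branch[1] choose=4:
    choose[3, 4] @ H2
      branch[0] choose=3:
        H0 returns 7
        H1 returns [7]
        H2 returns [[7]]
      branch[1] choose=4:
        H0 returns 8
        H1 returns [8]
        H2 returns [[8]]
= [[6], [7], [7], [8]]

Answer: [[6], [7], [7], [8]]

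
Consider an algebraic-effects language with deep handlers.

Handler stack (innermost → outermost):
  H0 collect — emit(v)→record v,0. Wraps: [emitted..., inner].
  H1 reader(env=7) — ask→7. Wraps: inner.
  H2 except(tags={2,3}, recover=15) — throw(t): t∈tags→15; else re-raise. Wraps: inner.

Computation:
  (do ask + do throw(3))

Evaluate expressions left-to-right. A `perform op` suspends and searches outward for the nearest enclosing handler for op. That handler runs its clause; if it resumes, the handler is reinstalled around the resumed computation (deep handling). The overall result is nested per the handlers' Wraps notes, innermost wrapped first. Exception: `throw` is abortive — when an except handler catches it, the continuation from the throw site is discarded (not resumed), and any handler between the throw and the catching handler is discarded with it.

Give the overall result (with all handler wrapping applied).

Evaluation trace:
ask @ H1 ⇒ 7
throw(3) @ H2 caught ⇒ 15
= 15

Answer: 15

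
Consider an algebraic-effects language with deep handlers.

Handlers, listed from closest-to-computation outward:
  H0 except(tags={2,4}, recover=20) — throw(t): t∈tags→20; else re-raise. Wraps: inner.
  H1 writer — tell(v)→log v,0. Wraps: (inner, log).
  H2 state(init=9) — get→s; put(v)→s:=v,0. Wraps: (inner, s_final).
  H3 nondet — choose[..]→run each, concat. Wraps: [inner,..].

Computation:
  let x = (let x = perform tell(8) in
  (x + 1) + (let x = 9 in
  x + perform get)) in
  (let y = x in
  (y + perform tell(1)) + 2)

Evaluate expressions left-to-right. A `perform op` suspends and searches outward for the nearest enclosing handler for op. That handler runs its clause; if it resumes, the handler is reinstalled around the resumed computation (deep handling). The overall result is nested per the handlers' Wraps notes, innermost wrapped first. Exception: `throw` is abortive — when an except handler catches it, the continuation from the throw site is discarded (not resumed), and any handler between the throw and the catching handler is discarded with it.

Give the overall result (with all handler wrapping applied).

Evaluation trace:
tell(8) @ H1 ⇒ log+=8
get @ H2 ⇒ 9
tell(1) @ H1 ⇒ log+=1
H0 returns 21
H1 returns (21, (8, 1))
H2 returns ((21, (8, 1)), 9)
H3 returns [((21, (8, 1)), 9)]
= [((21, (8, 1)), 9)]

Answer: [((21, (8, 1)), 9)]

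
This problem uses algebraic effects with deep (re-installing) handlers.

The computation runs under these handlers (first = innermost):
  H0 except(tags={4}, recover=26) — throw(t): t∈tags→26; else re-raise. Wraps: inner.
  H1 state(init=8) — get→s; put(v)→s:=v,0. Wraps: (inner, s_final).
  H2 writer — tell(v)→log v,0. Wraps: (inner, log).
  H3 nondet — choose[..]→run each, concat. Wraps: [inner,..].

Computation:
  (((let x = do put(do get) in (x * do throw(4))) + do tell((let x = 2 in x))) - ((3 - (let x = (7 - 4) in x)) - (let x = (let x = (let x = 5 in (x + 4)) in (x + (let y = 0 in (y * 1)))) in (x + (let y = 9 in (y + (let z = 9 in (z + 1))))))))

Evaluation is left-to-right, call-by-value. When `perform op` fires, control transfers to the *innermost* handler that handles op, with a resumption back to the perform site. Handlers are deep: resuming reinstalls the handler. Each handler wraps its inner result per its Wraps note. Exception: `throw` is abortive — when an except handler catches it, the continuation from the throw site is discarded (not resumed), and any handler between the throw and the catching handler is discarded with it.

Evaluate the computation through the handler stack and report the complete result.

Working:
get @ H1 ⇒ 8
put(8) @ H1 ⇒ s:=8
throw(4) @ H0 caught ⇒ 26
H1 returns (26, 8)
H2 returns ((26, 8), ())
H3 returns [((26, 8), ())]
= [((26, 8), ())]

Answer: [((26, 8), ())]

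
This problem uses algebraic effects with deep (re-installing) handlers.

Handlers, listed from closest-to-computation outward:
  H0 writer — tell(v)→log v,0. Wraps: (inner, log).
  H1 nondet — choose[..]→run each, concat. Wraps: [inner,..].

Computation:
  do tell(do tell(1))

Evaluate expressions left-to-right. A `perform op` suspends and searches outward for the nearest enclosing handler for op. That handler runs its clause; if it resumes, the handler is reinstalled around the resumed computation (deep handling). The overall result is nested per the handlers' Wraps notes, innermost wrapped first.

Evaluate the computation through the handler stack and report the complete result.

Working:
tell(1) @ H0 ⇒ log+=1
tell(0) @ H0 ⇒ log+=0
H0 returns (0, (1, 0))
H1 returns [(0, (1, 0))]
= [(0, (1, 0))]

Answer: [(0, (1, 0))]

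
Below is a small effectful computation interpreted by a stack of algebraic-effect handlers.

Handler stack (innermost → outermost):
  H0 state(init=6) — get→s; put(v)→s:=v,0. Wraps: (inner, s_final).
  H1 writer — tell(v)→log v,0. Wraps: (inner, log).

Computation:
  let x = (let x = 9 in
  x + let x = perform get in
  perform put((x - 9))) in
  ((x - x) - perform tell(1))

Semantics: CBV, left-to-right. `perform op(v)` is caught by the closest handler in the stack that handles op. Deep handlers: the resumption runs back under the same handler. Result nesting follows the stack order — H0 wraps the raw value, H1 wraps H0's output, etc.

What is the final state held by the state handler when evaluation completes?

Answer: -3

Working:
get @ H0 ⇒ 6
put(-3) @ H0 ⇒ s:=-3
tell(1) @ H1 ⇒ log+=1
H0 returns (0, -3)
H1 returns ((0, -3), (1))
= ((0, -3), (1))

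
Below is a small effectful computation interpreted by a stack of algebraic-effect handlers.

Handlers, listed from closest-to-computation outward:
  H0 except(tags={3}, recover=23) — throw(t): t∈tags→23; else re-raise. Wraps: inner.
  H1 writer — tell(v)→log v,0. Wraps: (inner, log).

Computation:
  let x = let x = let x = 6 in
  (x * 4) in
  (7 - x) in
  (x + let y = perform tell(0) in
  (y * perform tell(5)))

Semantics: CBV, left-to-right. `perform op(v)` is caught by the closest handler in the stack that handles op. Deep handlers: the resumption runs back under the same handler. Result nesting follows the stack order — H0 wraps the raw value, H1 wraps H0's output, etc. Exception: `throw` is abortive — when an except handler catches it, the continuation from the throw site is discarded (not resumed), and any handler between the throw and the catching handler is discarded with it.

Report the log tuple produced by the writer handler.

Working:
tell(0) @ H1 ⇒ log+=0
tell(5) @ H1 ⇒ log+=5
H0 returns -17
H1 returns (-17, (0, 5))
= (-17, (0, 5))

Answer: (0, 5)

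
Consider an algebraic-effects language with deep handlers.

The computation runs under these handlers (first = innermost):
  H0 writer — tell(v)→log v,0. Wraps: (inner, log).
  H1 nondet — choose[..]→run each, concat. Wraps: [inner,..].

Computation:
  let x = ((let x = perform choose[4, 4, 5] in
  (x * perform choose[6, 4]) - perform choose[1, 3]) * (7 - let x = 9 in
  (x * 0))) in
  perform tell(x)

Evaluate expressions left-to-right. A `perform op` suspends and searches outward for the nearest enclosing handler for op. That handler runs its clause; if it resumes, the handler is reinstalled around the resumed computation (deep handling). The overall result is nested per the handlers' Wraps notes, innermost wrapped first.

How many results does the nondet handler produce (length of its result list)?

Evaluation trace:
choose[4, 4, 5] @ H1
  branch[0] choose=4:
    choose[6, 4] @ H1
      branch[0] choose=6:
        choose[1, 3] @ H1
          branch[0] choose=1:
            tell(161) @ H0 ⇒ log+=161
            H0 returns (0, (161))
            H1 returns [(0, (161))]
          branch[1] choose=3:
            tell(147) @ H0 ⇒ log+=147
            H0 returns (0, (147))
            H1 returns [(0, (147))]
      branch[1] choose=4:
        choose[1, 3] @ H1
          branch[0] choose=1:
            tell(105) @ H0 ⇒ log+=105
            H0 returns (0, (105))
            H1 returns [(0, (105))]
          branch[1] choose=3:
            tell(91) @ H0 ⇒ log+=91
            H0 returns (0, (91))
            H1 returns [(0, (91))]
  branch[1] choose=4:
    choose[6, 4] @ H1
      branch[0] choose=6:
        choose[1, 3] @ H1
          branch[0] choose=1:
            tell(161) @ H0 ⇒ log+=161
            H0 returns (0, (161))
            H1 returns [(0, (161))]
          branch[1] choose=3:
            tell(147) @ H0 ⇒ log+=147
            H0 returns (0, (147))
            H1 returns [(0, (147))]
      branch[1] choose=4:
        choose[1, 3] @ H1
          branch[0] choose=1:
            tell(105) @ H0 ⇒ log+=105
            H0 returns (0, (105))
            H1 returns [(0, (105))]
          branch[1] choose=3:
            tell(91) @ H0 ⇒ log+=91
            H0 returns (0, (91))
            H1 returns [(0, (91))]
  branch[2] choose=5:
    choose[6, 4] @ H1
      branch[0] choose=6:
        choose[1, 3] @ H1
          branch[0] choose=1:
            tell(203) @ H0 ⇒ log+=203
            H0 returns (0, (203))
            H1 returns [(0, (203))]
          branch[1] choose=3:
            tell(189) @ H0 ⇒ log+=189
            H0 returns (0, (189))
            H1 returns [(0, (189))]
      branch[1] choose=4:
        choose[1, 3] @ H1
          branch[0] choose=1:
            tell(133) @ H0 ⇒ log+=133
            H0 returns (0, (133))
            H1 returns [(0, (133))]
          branch[1] choose=3:
            tell(119) @ H0 ⇒ log+=119
            H0 returns (0, (119))
            H1 returns [(0, (119))]
= [(0, (161)), (0, (147)), (0, (105)), (0, (91)), (0, (161)), (0, (147)), (0, (105)), (0, (91)), (0, (203)), (0, (189)), (0, (133)), (0, (119))]

Answer: 12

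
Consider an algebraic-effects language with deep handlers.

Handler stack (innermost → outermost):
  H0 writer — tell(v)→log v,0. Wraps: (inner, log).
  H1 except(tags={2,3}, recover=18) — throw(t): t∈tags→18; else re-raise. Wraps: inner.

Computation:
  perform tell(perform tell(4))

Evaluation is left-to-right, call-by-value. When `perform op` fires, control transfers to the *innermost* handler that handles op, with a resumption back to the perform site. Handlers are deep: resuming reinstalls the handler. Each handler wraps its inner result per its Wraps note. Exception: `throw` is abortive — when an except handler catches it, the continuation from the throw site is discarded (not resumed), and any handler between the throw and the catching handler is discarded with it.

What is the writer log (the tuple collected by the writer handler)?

Step-by-step:
tell(4) @ H0 ⇒ log+=4
tell(0) @ H0 ⇒ log+=0
H0 returns (0, (4, 0))
H1 returns (0, (4, 0))
= (0, (4, 0))

Answer: (4, 0)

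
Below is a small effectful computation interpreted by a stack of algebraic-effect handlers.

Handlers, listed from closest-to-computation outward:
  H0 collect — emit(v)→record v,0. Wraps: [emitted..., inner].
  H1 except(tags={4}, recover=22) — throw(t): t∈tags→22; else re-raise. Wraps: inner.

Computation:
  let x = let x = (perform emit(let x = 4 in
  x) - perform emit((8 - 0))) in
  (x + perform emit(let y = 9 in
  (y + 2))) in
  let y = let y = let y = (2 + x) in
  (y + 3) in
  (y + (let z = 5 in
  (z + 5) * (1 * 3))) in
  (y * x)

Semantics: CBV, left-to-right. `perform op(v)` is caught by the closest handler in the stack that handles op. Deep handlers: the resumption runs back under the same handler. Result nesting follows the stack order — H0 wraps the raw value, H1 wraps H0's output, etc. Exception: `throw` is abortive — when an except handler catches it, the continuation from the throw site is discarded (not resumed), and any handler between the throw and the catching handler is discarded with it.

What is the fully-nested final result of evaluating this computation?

Step-by-step:
emit(4) @ H0 ⇒ out+=4
emit(8) @ H0 ⇒ out+=8
emit(11) @ H0 ⇒ out+=11
H0 returns [4, 8, 11, 0]
H1 returns [4, 8, 11, 0]
= [4, 8, 11, 0]

Answer: [4, 8, 11, 0]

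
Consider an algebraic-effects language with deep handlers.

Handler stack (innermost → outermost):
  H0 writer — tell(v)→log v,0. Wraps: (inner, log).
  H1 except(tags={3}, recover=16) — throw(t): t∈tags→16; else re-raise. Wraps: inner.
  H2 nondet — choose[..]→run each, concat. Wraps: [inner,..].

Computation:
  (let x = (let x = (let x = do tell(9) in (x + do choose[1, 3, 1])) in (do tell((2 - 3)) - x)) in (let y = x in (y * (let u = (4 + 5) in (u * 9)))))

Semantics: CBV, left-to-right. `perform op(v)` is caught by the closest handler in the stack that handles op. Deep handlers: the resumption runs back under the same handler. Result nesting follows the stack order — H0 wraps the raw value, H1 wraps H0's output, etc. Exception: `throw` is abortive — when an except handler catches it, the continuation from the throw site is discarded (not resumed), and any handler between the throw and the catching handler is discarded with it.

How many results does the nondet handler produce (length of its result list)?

Answer: 3

Step-by-step:
tell(9) @ H0 ⇒ log+=9
choose[1, 3, 1] @ H2
  branch[0] choose=1:
    tell(-1) @ H0 ⇒ log+=-1
    H0 returns (-81, (9, -1))
    H1 returns (-81, (9, -1))
    H2 returns [(-81, (9, -1))]
  branch[1] choose=3:
    tell(-1) @ H0 ⇒ log+=-1
    H0 returns (-243, (9, -1))
    H1 returns (-243, (9, -1))
    H2 returns [(-243, (9, -1))]
  branch[2] choose=1:
    tell(-1) @ H0 ⇒ log+=-1
    H0 returns (-81, (9, -1))
    H1 returns (-81, (9, -1))
    H2 returns [(-81, (9, -1))]
= [(-81, (9, -1)), (-243, (9, -1)), (-81, (9, -1))]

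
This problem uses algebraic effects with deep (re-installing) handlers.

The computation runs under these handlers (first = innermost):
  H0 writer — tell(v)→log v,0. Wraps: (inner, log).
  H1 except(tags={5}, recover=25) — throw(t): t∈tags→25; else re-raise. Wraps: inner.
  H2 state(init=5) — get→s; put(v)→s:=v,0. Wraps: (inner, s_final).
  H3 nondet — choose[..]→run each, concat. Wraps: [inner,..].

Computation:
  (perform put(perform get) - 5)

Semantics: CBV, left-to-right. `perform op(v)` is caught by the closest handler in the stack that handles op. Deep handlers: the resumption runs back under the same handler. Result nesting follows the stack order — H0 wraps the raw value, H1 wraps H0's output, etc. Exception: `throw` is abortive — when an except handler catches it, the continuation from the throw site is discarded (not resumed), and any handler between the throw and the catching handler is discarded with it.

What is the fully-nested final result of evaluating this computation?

Answer: [((-5, ()), 5)]

Step-by-step:
get @ H2 ⇒ 5
put(5) @ H2 ⇒ s:=5
H0 returns (-5, ())
H1 returns (-5, ())
H2 returns ((-5, ()), 5)
H3 returns [((-5, ()), 5)]
= [((-5, ()), 5)]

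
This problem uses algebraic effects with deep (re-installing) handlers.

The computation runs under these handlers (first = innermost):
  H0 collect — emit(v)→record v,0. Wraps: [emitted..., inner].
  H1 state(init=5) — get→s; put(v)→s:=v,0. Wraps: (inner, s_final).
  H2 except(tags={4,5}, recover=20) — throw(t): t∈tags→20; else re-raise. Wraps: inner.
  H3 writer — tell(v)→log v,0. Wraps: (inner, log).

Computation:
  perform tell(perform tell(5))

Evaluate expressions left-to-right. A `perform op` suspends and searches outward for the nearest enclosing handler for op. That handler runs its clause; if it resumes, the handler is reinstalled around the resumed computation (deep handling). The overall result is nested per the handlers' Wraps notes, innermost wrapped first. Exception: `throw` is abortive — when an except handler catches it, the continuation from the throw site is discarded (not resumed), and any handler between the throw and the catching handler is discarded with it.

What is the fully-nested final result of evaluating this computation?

Answer: (([0], 5), (5, 0))

Working:
tell(5) @ H3 ⇒ log+=5
tell(0) @ H3 ⇒ log+=0
H0 returns [0]
H1 returns ([0], 5)
H2 returns ([0], 5)
H3 returns (([0], 5), (5, 0))
= (([0], 5), (5, 0))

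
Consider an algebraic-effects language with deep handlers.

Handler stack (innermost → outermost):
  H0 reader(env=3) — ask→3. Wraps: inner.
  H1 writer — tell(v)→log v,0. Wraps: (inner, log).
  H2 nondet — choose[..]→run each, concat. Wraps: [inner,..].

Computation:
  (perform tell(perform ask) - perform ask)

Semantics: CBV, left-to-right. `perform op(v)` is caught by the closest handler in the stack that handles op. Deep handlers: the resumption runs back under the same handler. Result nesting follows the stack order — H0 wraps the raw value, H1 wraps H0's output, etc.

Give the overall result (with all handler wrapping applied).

Working:
ask @ H0 ⇒ 3
tell(3) @ H1 ⇒ log+=3
ask @ H0 ⇒ 3
H0 returns -3
H1 returns (-3, (3))
H2 returns [(-3, (3))]
= [(-3, (3))]

Answer: [(-3, (3))]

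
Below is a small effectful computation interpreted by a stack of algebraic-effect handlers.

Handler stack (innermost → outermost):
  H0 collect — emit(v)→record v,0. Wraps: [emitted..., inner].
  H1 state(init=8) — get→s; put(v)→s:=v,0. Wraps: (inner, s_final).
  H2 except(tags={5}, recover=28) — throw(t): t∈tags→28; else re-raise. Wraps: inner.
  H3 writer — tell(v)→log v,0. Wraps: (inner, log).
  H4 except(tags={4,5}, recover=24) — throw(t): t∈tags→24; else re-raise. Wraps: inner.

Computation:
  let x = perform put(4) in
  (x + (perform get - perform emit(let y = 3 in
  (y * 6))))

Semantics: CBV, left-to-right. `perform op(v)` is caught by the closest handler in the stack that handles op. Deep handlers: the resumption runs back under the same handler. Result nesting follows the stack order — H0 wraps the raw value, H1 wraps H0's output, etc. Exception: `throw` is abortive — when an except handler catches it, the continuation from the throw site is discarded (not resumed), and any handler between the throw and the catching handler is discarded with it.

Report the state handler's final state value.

Answer: 4

Evaluation trace:
put(4) @ H1 ⇒ s:=4
get @ H1 ⇒ 4
emit(18) @ H0 ⇒ out+=18
H0 returns [18, 4]
H1 returns ([18, 4], 4)
H2 returns ([18, 4], 4)
H3 returns (([18, 4], 4), ())
H4 returns (([18, 4], 4), ())
= (([18, 4], 4), ())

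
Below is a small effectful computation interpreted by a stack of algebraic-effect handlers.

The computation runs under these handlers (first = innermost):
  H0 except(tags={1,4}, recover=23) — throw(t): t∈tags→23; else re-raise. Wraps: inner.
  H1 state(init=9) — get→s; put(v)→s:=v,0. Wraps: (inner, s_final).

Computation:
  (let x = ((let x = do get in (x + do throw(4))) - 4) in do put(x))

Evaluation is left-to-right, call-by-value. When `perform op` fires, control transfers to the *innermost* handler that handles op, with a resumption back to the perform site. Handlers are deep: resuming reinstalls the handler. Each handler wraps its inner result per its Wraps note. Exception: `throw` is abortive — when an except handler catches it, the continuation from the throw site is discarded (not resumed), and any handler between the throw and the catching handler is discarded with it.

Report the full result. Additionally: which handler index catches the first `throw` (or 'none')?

Working:
get @ H1 ⇒ 9
throw(4) @ H0 caught ⇒ 23
H1 returns (23, 9)
= (23, 9)

Answer: (23, 9) ; first throw caught by: H0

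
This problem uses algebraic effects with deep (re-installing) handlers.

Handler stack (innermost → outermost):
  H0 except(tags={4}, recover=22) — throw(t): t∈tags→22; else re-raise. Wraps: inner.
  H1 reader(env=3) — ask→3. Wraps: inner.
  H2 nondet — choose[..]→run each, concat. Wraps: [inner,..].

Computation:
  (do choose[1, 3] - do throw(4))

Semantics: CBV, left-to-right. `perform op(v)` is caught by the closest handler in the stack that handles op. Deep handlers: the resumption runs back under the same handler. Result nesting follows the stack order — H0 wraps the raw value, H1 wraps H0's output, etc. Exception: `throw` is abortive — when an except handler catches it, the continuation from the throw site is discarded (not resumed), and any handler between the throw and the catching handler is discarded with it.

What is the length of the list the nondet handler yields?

Working:
choose[1, 3] @ H2
  branch[0] choose=1:
    throw(4) @ H0 caught ⇒ 22
    H1 returns 22
    H2 returns [22]
  branch[1] choose=3:
    throw(4) @ H0 caught ⇒ 22
    H1 returns 22
    H2 returns [22]
= [22, 22]

Answer: 2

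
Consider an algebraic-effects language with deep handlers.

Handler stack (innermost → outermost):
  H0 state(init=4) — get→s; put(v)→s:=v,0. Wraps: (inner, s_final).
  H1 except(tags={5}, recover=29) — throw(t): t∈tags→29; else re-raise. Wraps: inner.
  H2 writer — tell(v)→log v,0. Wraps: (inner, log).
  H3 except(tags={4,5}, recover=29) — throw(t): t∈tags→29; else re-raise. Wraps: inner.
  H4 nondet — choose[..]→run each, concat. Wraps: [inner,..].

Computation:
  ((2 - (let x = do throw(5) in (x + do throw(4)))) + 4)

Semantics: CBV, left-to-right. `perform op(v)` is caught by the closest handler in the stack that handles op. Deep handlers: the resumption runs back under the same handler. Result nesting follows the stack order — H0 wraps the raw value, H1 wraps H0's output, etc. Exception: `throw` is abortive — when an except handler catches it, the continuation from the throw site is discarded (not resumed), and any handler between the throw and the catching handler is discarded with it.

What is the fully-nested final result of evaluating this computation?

Step-by-step:
throw(5) @ H1 caught ⇒ 29
H2 returns (29, ())
H3 returns (29, ())
H4 returns [(29, ())]
= [(29, ())]

Answer: [(29, ())]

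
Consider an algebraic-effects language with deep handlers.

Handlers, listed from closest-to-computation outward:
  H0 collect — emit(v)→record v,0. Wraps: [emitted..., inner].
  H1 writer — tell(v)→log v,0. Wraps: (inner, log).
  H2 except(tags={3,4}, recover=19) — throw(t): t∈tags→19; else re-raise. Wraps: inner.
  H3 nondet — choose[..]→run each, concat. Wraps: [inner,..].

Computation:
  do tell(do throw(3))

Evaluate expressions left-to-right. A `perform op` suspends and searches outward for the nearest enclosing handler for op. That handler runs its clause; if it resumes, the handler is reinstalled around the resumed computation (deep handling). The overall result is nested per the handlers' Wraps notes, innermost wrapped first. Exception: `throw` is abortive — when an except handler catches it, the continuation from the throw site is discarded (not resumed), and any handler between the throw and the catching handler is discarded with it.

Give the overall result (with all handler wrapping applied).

Step-by-step:
throw(3) @ H2 caught ⇒ 19
H3 returns [19]
= [19]

Answer: [19]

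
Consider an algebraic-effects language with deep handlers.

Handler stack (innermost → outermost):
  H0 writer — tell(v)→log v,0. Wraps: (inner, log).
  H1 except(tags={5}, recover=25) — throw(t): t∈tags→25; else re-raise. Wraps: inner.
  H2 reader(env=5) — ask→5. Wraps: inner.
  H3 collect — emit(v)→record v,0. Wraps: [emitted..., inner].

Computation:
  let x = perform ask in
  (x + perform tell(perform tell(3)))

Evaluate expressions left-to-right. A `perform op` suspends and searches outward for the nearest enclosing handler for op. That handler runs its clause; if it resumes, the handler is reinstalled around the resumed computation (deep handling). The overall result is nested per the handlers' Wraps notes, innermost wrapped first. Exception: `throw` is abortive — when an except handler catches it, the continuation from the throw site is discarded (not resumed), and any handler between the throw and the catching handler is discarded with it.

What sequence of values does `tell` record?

Answer: (3, 0)

Evaluation trace:
ask @ H2 ⇒ 5
tell(3) @ H0 ⇒ log+=3
tell(0) @ H0 ⇒ log+=0
H0 returns (5, (3, 0))
H1 returns (5, (3, 0))
H2 returns (5, (3, 0))
H3 returns [(5, (3, 0))]
= [(5, (3, 0))]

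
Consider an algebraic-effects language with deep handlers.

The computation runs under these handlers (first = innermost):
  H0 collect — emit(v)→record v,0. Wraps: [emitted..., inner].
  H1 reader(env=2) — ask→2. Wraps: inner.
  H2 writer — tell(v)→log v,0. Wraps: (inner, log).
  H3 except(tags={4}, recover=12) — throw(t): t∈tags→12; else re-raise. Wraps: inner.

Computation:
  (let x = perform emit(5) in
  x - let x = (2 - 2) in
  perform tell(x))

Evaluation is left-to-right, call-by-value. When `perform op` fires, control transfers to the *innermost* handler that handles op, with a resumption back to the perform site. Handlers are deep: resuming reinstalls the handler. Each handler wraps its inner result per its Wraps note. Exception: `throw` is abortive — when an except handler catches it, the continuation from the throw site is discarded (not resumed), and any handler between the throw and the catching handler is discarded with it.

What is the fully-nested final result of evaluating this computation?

Answer: ([5, 0], (0))

Evaluation trace:
emit(5) @ H0 ⇒ out+=5
tell(0) @ H2 ⇒ log+=0
H0 returns [5, 0]
H1 returns [5, 0]
H2 returns ([5, 0], (0))
H3 returns ([5, 0], (0))
= ([5, 0], (0))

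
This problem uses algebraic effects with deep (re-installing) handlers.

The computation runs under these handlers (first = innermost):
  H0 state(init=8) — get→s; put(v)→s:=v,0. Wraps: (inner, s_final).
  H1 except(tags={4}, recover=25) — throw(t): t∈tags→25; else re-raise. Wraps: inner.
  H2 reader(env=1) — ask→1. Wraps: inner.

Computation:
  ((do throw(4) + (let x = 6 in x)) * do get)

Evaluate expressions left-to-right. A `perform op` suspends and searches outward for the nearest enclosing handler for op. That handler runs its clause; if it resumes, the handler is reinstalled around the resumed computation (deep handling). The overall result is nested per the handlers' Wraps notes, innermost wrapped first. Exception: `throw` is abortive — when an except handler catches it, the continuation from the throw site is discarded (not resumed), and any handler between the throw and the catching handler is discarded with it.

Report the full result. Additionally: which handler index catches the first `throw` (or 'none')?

Working:
throw(4) @ H1 caught ⇒ 25
H2 returns 25
= 25

Answer: 25 ; first throw caught by: H1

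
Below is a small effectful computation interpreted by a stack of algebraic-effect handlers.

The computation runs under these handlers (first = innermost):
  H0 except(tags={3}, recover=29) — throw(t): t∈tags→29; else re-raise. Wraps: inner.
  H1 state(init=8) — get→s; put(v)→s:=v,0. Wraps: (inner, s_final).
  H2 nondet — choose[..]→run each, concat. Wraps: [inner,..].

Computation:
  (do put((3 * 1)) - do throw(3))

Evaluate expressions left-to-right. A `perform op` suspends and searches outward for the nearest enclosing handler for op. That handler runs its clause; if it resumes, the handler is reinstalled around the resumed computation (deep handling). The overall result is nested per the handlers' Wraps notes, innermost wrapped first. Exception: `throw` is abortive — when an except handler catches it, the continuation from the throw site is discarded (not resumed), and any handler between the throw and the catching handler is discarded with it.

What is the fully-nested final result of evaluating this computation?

Working:
put(3) @ H1 ⇒ s:=3
throw(3) @ H0 caught ⇒ 29
H1 returns (29, 3)
H2 returns [(29, 3)]
= [(29, 3)]

Answer: [(29, 3)]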